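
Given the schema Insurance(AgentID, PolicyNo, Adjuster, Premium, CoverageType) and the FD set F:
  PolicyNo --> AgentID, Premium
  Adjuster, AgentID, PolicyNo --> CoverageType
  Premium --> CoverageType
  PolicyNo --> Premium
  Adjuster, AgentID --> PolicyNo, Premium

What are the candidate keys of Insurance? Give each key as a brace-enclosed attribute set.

No FD produces {Adjuster}, so it must be in every candidate key.
{Adjuster, AgentID}⁺ = {Adjuster, AgentID, CoverageType, PolicyNo, Premium}, which is every attribute, so {Adjuster, AgentID} is a candidate key.
{Adjuster, PolicyNo}⁺ = {Adjuster, AgentID, CoverageType, PolicyNo, Premium}, which is every attribute, so {Adjuster, PolicyNo} is a candidate key.
No proper subset of any of these is a key, and no other minimal superkey exists.

{Adjuster, AgentID}, {Adjuster, PolicyNo}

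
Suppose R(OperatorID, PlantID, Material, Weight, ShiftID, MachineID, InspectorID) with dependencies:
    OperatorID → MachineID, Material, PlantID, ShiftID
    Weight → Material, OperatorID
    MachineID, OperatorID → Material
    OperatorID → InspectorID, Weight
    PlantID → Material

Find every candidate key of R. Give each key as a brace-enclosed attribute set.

{OperatorID}⁺ = {InspectorID, MachineID, Material, OperatorID, PlantID, ShiftID, Weight} — all of the relation — so {OperatorID} is a candidate key.
{Weight}⁺ = {InspectorID, MachineID, Material, OperatorID, PlantID, ShiftID, Weight} — all of the relation — so {Weight} is a candidate key.
No proper subset of any of these is a key, and no other minimal superkey exists.

{OperatorID}, {Weight}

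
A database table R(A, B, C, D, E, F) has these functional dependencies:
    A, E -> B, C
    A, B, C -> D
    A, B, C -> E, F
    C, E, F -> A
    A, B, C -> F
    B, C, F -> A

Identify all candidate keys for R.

{A, B, C}, {A, E}, {B, C, F}, {C, E, F}

{A, E} is a candidate key since {A, E}⁺ = {A, B, C, D, E, F} covers every attribute.
{A, B, C} is a candidate key since {A, B, C}⁺ = {A, B, C, D, E, F} covers every attribute.
{B, C, F} is a candidate key since {B, C, F}⁺ = {A, B, C, D, E, F} covers every attribute.
{C, E, F} is a candidate key since {C, E, F}⁺ = {A, B, C, D, E, F} covers every attribute.
Any other superkey properly contains one of these, so there are no further candidate keys.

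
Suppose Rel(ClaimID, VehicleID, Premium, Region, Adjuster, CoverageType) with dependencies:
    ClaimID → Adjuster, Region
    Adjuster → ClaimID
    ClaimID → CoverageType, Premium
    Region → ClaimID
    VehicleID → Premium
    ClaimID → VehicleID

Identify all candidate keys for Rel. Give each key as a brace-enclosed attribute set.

{Adjuster}, {ClaimID}, {Region}

{Adjuster}⁺ = {Adjuster, ClaimID, CoverageType, Premium, Region, VehicleID}, which is every attribute, so {Adjuster} is a candidate key.
{ClaimID}⁺ = {Adjuster, ClaimID, CoverageType, Premium, Region, VehicleID}, which is every attribute, so {ClaimID} is a candidate key.
{Region}⁺ = {Adjuster, ClaimID, CoverageType, Premium, Region, VehicleID}, which is every attribute, so {Region} is a candidate key.
Any other superkey properly contains one of these, so there are no further candidate keys.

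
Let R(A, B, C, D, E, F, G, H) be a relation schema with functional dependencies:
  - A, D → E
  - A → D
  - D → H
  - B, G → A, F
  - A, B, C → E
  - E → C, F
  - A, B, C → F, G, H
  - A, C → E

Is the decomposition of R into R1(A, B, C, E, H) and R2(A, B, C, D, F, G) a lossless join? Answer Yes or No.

Yes

R1 ∩ R2 = {A, B, C}; its closure under F is {A, B, C, D, E, F, G, H}.
R1 is contained in that closure, so R1 ∩ R2 → R1 holds and the join is lossless.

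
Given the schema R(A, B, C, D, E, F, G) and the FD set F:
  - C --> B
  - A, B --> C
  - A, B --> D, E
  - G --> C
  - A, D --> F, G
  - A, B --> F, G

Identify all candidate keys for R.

{A, B}, {A, C}, {A, D}, {A, G}

Attributes never on any right-hand side: {A} — every candidate key must contain it.
{A, B} is a candidate key since {A, B}⁺ = {A, B, C, D, E, F, G} covers every attribute.
{A, C} is a candidate key since {A, C}⁺ = {A, B, C, D, E, F, G} covers every attribute.
{A, D} is a candidate key since {A, D}⁺ = {A, B, C, D, E, F, G} covers every attribute.
{A, G} is a candidate key since {A, G}⁺ = {A, B, C, D, E, F, G} covers every attribute.
No proper subset of any of these is a key, and no other minimal superkey exists.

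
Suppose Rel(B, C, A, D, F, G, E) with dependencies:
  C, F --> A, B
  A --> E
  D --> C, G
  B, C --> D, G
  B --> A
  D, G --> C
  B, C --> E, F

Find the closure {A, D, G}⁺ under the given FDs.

Start with {A, D, G}.
A --> E applies; add {E} → now {A, D, E, G}.
D --> C, G applies; add {C} → now {A, C, D, E, G}.
No further FD applies.

{A, C, D, E, G}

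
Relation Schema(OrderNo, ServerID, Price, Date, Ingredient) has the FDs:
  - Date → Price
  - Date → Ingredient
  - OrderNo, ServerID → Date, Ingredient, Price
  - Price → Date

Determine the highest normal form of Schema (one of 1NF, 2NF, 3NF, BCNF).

Candidate key: {OrderNo, ServerID}. Prime attributes: {OrderNo, ServerID}.
Date → Price: {Date}⁺ = {Date, Ingredient, Price}, which is not all of the attributes, so the left side is not a superkey — BCNF is violated.
Date → Price determines the non-prime attribute {Price} from a non-superkey — 3NF is violated.
No proper subset of a key has a non-prime attribute in its closure, so there is no partial dependency; 2NF holds.

2NF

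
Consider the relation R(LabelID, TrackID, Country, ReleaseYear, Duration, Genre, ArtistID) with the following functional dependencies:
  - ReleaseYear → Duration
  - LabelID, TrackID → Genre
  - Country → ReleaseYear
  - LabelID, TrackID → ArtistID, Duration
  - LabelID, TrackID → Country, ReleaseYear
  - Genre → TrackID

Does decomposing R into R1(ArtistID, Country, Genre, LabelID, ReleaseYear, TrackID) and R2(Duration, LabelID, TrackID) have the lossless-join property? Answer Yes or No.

Common attributes: {LabelID, TrackID}; their closure is {ArtistID, Country, Duration, Genre, LabelID, ReleaseYear, TrackID}.
This includes all of R1, so the common attributes are a superkey of R1 — the join is lossless.

Yes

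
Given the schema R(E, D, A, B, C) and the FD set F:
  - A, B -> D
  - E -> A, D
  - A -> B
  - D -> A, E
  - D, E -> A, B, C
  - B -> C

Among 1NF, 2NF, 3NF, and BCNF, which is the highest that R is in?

Candidate keys: {A}, {D}, {E}. Prime attributes: {A, D, E}.
For B -> C we have {B}⁺ = {B, C}; {B} is not a superkey, so BCNF fails.
Because {C} is non-prime and the left side of B -> C is not a superkey, the relation is not in 3NF.
Every candidate key is a single attribute, so no partial dependency is possible; 2NF holds.

2NF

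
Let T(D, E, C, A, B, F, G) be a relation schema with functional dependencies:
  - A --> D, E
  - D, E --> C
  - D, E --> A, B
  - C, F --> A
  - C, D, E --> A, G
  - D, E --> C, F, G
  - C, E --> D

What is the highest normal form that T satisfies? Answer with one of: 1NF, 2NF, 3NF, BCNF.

BCNF

Candidate keys: {A}, {C, E}, {C, F}, {D, E}. Prime attributes: {A, C, D, E, F}.
Each dependency's left side is a superkey — BCNF holds.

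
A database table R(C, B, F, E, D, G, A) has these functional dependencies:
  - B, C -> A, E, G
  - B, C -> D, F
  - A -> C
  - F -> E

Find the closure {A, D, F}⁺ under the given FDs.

{A, C, D, E, F}

Start with {A, D, F}.
A -> C applies; add {C} → now {A, C, D, F}.
F -> E applies; add {E} → now {A, C, D, E, F}.
No further FD applies.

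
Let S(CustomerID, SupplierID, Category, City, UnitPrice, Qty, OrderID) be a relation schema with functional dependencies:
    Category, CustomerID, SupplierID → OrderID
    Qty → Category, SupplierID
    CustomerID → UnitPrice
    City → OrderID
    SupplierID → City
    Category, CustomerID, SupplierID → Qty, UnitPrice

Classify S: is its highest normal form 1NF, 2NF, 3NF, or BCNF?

Candidate keys: {Category, CustomerID, SupplierID}, {CustomerID, Qty}. Prime attributes: {Category, CustomerID, Qty, SupplierID}.
Qty → Category, SupplierID breaks BCNF: {Qty}⁺ = {Category, City, OrderID, Qty, SupplierID}, so {Qty} is not a superkey.
Because {UnitPrice} is non-prime and the left side of CustomerID → UnitPrice is not a superkey, the relation is not in 3NF.
Since {CustomerID} ⊂ {CustomerID, Qty} and {CustomerID}⁺ ⊇ {UnitPrice} with {UnitPrice} non-prime, there is a partial dependency; 2NF fails.

1NF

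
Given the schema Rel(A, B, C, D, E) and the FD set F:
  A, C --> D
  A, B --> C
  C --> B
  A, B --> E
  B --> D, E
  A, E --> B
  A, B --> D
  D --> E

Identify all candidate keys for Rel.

{A, B}, {A, C}, {A, D}, {A, E}

Attributes never on any right-hand side: {A} — every candidate key must contain it.
{A, B} is a candidate key since {A, B}⁺ = {A, B, C, D, E} covers every attribute.
{A, C} is a candidate key since {A, C}⁺ = {A, B, C, D, E} covers every attribute.
{A, D} is a candidate key since {A, D}⁺ = {A, B, C, D, E} covers every attribute.
{A, E} is a candidate key since {A, E}⁺ = {A, B, C, D, E} covers every attribute.
These are minimal and exhaustive — every other superkey contains one of them.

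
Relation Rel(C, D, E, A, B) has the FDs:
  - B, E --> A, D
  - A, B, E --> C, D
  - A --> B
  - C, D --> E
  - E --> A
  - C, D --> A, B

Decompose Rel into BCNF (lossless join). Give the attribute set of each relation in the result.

Candidate keys of the original relation: {C, D}, {E}.
{A, B, C, D, E}: {A} determines {A, B} here but is not a superkey — split on A --> B, giving {A, B} and {A, C, D, E}.
{A, B} has no BCNF violation.
{A, C, D, E} has no BCNF violation.

{A, B}; {A, C, D, E}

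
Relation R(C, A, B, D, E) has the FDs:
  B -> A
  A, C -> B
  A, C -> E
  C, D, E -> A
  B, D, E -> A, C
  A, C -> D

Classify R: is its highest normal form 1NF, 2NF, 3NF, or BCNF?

Candidate keys: {A, C}, {B, C}, {B, D, E}, {C, D, E}. Prime attributes: {A, B, C, D, E}.
B -> A: {B}⁺ = {A, B}, which is not all of the attributes, so the left side is not a superkey — BCNF is violated.
Since {A} ⊆ prime attributes and every other non-superkey FD also has a prime right side, the schema is in 3NF.

3NF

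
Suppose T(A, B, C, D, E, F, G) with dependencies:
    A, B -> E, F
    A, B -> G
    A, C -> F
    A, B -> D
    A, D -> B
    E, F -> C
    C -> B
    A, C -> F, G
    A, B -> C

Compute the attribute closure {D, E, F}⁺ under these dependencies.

{B, C, D, E, F}

Start with {D, E, F}.
E, F -> C applies; add {C} → now {C, D, E, F}.
C -> B applies; add {B} → now {B, C, D, E, F}.
No further FD applies.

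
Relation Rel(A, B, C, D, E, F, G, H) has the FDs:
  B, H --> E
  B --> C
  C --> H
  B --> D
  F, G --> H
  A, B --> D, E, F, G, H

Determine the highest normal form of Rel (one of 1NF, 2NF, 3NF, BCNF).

1NF

Candidate key: {A, B}. Prime attributes: {A, B}.
B, H --> E breaks BCNF: {B, H}⁺ = {B, C, D, E, H}, so {B, H} is not a superkey.
B, H --> E determines the non-prime attribute {E} from a non-superkey — 3NF is violated.
Since {B} ⊂ {A, B} and {B}⁺ ⊇ {C, D, E, H} with {C, D, E, H} non-prime, there is a partial dependency; 2NF fails.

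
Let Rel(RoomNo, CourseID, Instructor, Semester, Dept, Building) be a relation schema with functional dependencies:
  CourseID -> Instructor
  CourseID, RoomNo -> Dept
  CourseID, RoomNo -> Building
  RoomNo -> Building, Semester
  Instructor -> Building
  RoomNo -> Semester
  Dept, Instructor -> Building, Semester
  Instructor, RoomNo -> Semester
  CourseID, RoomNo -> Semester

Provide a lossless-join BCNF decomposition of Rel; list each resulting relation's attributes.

Candidate key of the original relation: {CourseID, RoomNo}.
In {Building, CourseID, Dept, Instructor, RoomNo, Semester}, {CourseID} is not a superkey ({CourseID}⁺ restricted to this set is {Building, CourseID, Instructor}), so split on CourseID -> Building, Instructor into {Building, CourseID, Instructor} and {CourseID, Dept, RoomNo, Semester}.
In {Building, CourseID, Instructor}, {Instructor} is not a superkey ({Instructor}⁺ restricted to this set is {Building, Instructor}), so split on Instructor -> Building into {Building, Instructor} and {CourseID, Instructor}.
{Building, Instructor}: every determinant is a superkey — BCNF.
{CourseID, Instructor}: every determinant is a superkey — BCNF.
In {CourseID, Dept, RoomNo, Semester}, {RoomNo} is not a superkey ({RoomNo}⁺ restricted to this set is {RoomNo, Semester}), so split on RoomNo -> Semester into {RoomNo, Semester} and {CourseID, Dept, RoomNo}.
{RoomNo, Semester}: every determinant is a superkey — BCNF.
{CourseID, Dept, RoomNo}: every determinant is a superkey — BCNF.

{Building, Instructor}; {CourseID, Dept, RoomNo}; {CourseID, Instructor}; {RoomNo, Semester}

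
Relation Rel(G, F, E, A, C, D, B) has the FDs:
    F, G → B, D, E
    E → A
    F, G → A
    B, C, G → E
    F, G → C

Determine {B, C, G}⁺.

Start with {B, C, G}.
B, C, G → E applies; add {E} → now {B, C, E, G}.
E → A applies; add {A} → now {A, B, C, E, G}.
No further FD applies.

{A, B, C, E, G}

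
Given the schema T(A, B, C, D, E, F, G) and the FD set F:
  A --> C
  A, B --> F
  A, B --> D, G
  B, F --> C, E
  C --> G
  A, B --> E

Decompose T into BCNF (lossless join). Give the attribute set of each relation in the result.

Candidate key of the original relation: {A, B}.
Within {A, B, C, D, E, F, G}: {A}⁺ ∩ {A, B, C, D, E, F, G} = {A, C, G}, not the whole set, so A --> C, G violates BCNF; decompose into {A, C, G} and {A, B, D, E, F}.
Within {A, C, G}: {C}⁺ ∩ {A, C, G} = {C, G}, not the whole set, so C --> G violates BCNF; decompose into {C, G} and {A, C}.
{C, G} has no BCNF violation.
{A, C} has no BCNF violation.
Within {A, B, D, E, F}: {B, F}⁺ ∩ {A, B, D, E, F} = {B, E, F}, not the whole set, so B, F --> E violates BCNF; decompose into {B, E, F} and {A, B, D, F}.
{B, E, F} has no BCNF violation.
{A, B, D, F} has no BCNF violation.

{A, B, D, F}; {A, C}; {B, E, F}; {C, G}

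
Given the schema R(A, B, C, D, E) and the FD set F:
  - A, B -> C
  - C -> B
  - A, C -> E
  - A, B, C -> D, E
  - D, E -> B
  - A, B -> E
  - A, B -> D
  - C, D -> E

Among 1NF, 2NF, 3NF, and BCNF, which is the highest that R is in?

Candidate keys: {A, B}, {A, C}, {A, D, E}. Prime attributes: {A, B, C, D, E}.
C -> B: {C}⁺ = {B, C}, which is not all of the attributes, so the left side is not a superkey — BCNF is violated.
But every attribute on its right side ({B}) is prime, and the same holds for every other non-superkey FD, so 3NF still holds.

3NF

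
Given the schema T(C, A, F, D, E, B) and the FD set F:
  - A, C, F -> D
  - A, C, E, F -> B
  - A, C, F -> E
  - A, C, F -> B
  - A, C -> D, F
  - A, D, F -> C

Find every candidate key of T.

{A, C}, {A, D, F}

{A} never appears on the right of any FD, so every key must include it.
{A, C}⁺ = {A, B, C, D, E, F}, which is every attribute, so {A, C} is a candidate key.
{A, D, F}⁺ = {A, B, C, D, E, F}, which is every attribute, so {A, D, F} is a candidate key.
These are minimal and exhaustive — every other superkey contains one of them.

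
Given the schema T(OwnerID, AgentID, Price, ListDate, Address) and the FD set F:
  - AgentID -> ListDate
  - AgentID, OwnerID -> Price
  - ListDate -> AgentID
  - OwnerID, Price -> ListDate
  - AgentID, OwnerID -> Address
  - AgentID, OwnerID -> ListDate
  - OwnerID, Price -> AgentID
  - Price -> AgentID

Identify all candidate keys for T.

Attributes never on any right-hand side: {OwnerID} — every candidate key must contain it.
{AgentID, OwnerID}⁺ = {Address, AgentID, ListDate, OwnerID, Price}, which is every attribute, so {AgentID, OwnerID} is a candidate key.
{ListDate, OwnerID}⁺ = {Address, AgentID, ListDate, OwnerID, Price}, which is every attribute, so {ListDate, OwnerID} is a candidate key.
{OwnerID, Price}⁺ = {Address, AgentID, ListDate, OwnerID, Price}, which is every attribute, so {OwnerID, Price} is a candidate key.
These are minimal and exhaustive — every other superkey contains one of them.

{AgentID, OwnerID}, {ListDate, OwnerID}, {OwnerID, Price}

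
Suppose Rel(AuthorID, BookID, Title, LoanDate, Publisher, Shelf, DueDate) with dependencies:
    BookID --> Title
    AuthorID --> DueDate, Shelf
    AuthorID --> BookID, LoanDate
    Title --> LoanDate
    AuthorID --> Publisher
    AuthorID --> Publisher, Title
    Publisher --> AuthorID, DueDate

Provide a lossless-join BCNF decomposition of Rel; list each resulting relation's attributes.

{AuthorID, BookID, DueDate, Publisher, Shelf}; {BookID, Title}; {LoanDate, Title}

Candidate keys of the original relation: {AuthorID}, {Publisher}.
{AuthorID, BookID, DueDate, LoanDate, Publisher, Shelf, Title}: {BookID} determines {BookID, LoanDate, Title} here but is not a superkey — split on BookID --> LoanDate, Title, giving {BookID, LoanDate, Title} and {AuthorID, BookID, DueDate, Publisher, Shelf}.
{BookID, LoanDate, Title}: {Title} determines {LoanDate, Title} here but is not a superkey — split on Title --> LoanDate, giving {LoanDate, Title} and {BookID, Title}.
{LoanDate, Title} has no BCNF violation.
{BookID, Title} has no BCNF violation.
{AuthorID, BookID, DueDate, Publisher, Shelf} has no BCNF violation.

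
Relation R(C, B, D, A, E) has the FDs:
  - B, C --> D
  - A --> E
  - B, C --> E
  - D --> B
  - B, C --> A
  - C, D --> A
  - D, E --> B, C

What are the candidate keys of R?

{A, D}, {B, C}, {C, D}, {D, E}

Closure of {A, D} is {A, B, C, D, E}, the whole schema; {A, D} is a candidate key.
Closure of {B, C} is {A, B, C, D, E}, the whole schema; {B, C} is a candidate key.
Closure of {C, D} is {A, B, C, D, E}, the whole schema; {C, D} is a candidate key.
Closure of {D, E} is {A, B, C, D, E}, the whole schema; {D, E} is a candidate key.
These are minimal and exhaustive — every other superkey contains one of them.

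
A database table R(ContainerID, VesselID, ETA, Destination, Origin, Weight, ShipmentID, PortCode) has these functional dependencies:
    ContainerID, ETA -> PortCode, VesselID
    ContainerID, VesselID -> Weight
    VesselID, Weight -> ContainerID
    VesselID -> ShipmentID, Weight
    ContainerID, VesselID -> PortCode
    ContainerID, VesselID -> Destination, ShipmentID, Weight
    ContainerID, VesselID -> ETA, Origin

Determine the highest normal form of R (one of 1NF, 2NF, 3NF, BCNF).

Candidate keys: {ContainerID, ETA}, {VesselID}. Prime attributes: {ContainerID, ETA, VesselID}.
Every FD has a superkey on the left, so the relation is in BCNF.

BCNF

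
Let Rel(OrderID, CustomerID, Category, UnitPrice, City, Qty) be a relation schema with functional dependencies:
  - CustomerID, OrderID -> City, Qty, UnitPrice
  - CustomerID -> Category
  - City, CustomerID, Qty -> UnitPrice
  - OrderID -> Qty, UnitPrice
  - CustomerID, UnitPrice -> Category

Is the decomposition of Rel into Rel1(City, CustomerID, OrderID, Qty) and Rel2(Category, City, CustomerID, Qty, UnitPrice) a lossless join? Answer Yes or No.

Yes

The shared attributes are {City, CustomerID, Qty} and {City, CustomerID, Qty}⁺ = {Category, City, CustomerID, Qty, UnitPrice}.
Since Rel2 ⊆ {Category, City, CustomerID, Qty, UnitPrice}, the intersection is a superkey of Rel2; the decomposition is lossless.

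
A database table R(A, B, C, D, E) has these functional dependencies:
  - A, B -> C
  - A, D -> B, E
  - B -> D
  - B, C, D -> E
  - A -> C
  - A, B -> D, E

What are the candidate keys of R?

{A, B}, {A, D}

No FD produces {A}, so it must be in every candidate key.
{A, B}⁺ = {A, B, C, D, E} — all of the relation — so {A, B} is a candidate key.
{A, D}⁺ = {A, B, C, D, E} — all of the relation — so {A, D} is a candidate key.
No proper subset of any of these is a key, and no other minimal superkey exists.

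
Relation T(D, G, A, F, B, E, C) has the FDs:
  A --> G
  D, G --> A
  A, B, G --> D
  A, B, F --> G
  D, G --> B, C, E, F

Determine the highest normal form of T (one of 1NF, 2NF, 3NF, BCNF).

3NF

Candidate keys: {A, B}, {A, D}, {D, G}. Prime attributes: {A, B, D, G}.
For A --> G we have {A}⁺ = {A, G}; {A} is not a superkey, so BCNF fails.
But every attribute on its right side ({G}) is prime, and the same holds for every other non-superkey FD, so 3NF still holds.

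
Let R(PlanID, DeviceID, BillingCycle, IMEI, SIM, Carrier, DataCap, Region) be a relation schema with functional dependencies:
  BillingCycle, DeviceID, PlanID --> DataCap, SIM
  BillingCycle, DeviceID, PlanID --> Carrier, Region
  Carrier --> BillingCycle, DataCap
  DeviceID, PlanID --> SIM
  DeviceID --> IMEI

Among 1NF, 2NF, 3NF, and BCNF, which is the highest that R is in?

1NF

Candidate keys: {BillingCycle, DeviceID, PlanID}, {Carrier, DeviceID, PlanID}. Prime attributes: {BillingCycle, Carrier, DeviceID, PlanID}.
Carrier --> BillingCycle, DataCap: {Carrier}⁺ = {BillingCycle, Carrier, DataCap}, which is not all of the attributes, so the left side is not a superkey — BCNF is violated.
Because {DataCap} is non-prime and the left side of Carrier --> BillingCycle, DataCap is not a superkey, the relation is not in 3NF.
{DeviceID} is a proper subset of the key {BillingCycle, DeviceID, PlanID}, and {DeviceID}⁺ contains the non-prime attribute {IMEI} — a partial dependency, so 2NF is violated.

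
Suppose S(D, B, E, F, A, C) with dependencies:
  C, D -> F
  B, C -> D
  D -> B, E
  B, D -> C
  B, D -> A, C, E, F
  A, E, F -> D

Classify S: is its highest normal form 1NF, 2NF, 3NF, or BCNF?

BCNF

Candidate keys: {A, E, F}, {B, C}, {D}. Prime attributes: {A, B, C, D, E, F}.
Each dependency's left side is a superkey — BCNF holds.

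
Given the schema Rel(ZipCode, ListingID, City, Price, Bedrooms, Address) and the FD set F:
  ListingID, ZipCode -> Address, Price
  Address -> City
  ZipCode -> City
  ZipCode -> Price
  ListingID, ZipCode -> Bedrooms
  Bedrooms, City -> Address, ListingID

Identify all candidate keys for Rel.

{Bedrooms, ZipCode}, {ListingID, ZipCode}

Attributes never on any right-hand side: {ZipCode} — every candidate key must contain it.
{Bedrooms, ZipCode} is a candidate key since {Bedrooms, ZipCode}⁺ = {Address, Bedrooms, City, ListingID, Price, ZipCode} covers every attribute.
{ListingID, ZipCode} is a candidate key since {ListingID, ZipCode}⁺ = {Address, Bedrooms, City, ListingID, Price, ZipCode} covers every attribute.
No proper subset of any of these is a key, and no other minimal superkey exists.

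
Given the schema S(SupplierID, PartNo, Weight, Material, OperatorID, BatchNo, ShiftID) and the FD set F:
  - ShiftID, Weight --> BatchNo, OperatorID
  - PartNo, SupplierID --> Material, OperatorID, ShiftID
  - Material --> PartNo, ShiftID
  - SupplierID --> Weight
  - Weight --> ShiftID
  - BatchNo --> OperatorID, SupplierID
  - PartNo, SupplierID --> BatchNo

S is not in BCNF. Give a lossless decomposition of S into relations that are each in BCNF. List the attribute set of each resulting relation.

Candidate keys of the original relation: {BatchNo, Material}, {BatchNo, PartNo}, {Material, SupplierID}, {Material, Weight}, {PartNo, SupplierID}, {PartNo, Weight}.
{BatchNo, Material, OperatorID, PartNo, ShiftID, SupplierID, Weight}: {ShiftID, Weight} determines {BatchNo, OperatorID, ShiftID, SupplierID, Weight} here but is not a superkey — split on ShiftID, Weight --> BatchNo, OperatorID, SupplierID, giving {BatchNo, OperatorID, ShiftID, SupplierID, Weight} and {Material, PartNo, ShiftID, Weight}.
{BatchNo, OperatorID, ShiftID, SupplierID, Weight}: every determinant is a superkey — BCNF.
{Material, PartNo, ShiftID, Weight}: {Material} determines {Material, PartNo, ShiftID} here but is not a superkey — split on Material --> PartNo, ShiftID, giving {Material, PartNo, ShiftID} and {Material, Weight}.
{Material, PartNo, ShiftID}: every determinant is a superkey — BCNF.
{Material, Weight}: every determinant is a superkey — BCNF.

{BatchNo, OperatorID, ShiftID, SupplierID, Weight}; {Material, PartNo, ShiftID}; {Material, Weight}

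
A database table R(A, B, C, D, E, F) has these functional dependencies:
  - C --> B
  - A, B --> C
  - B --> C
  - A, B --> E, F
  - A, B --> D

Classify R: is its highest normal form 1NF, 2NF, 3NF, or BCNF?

3NF

Candidate keys: {A, B}, {A, C}. Prime attributes: {A, B, C}.
For C --> B we have {C}⁺ = {B, C}; {C} is not a superkey, so BCNF fails.
Since {B} ⊆ prime attributes and every other non-superkey FD also has a prime right side, the schema is in 3NF.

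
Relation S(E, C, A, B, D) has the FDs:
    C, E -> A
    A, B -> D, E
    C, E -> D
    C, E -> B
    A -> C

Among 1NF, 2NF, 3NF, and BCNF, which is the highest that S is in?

3NF

Candidate keys: {A, B}, {A, E}, {C, E}. Prime attributes: {A, B, C, E}.
For A -> C we have {A}⁺ = {A, C}; {A} is not a superkey, so BCNF fails.
Since {C} ⊆ prime attributes and every other non-superkey FD also has a prime right side, the schema is in 3NF.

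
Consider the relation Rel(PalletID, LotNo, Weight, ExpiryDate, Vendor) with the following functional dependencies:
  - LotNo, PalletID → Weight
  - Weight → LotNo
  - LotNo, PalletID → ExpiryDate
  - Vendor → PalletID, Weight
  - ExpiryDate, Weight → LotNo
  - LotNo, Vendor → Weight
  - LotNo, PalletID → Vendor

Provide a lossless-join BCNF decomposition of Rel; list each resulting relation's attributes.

{ExpiryDate, PalletID, Vendor, Weight}; {LotNo, Weight}

Candidate keys of the original relation: {LotNo, PalletID}, {PalletID, Weight}, {Vendor}.
Within {ExpiryDate, LotNo, PalletID, Vendor, Weight}: {Weight}⁺ ∩ {ExpiryDate, LotNo, PalletID, Vendor, Weight} = {LotNo, Weight}, not the whole set, so Weight → LotNo violates BCNF; decompose into {LotNo, Weight} and {ExpiryDate, PalletID, Vendor, Weight}.
{LotNo, Weight}: every determinant is a superkey — BCNF.
{ExpiryDate, PalletID, Vendor, Weight}: every determinant is a superkey — BCNF.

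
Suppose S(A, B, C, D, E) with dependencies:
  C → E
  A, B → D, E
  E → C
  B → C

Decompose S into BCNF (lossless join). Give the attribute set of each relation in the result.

Candidate key of the original relation: {A, B}.
Within {A, B, C, D, E}: {C}⁺ ∩ {A, B, C, D, E} = {C, E}, not the whole set, so C → E violates BCNF; decompose into {C, E} and {A, B, C, D}.
{C, E} is in BCNF.
Within {A, B, C, D}: {B}⁺ ∩ {A, B, C, D} = {B, C}, not the whole set, so B → C violates BCNF; decompose into {B, C} and {A, B, D}.
{B, C} is in BCNF.
{A, B, D} is in BCNF.

{A, B, D}; {B, C}; {C, E}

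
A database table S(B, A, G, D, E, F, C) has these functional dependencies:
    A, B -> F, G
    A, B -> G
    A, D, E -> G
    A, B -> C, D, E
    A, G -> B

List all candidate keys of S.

{A} never appears on the right of any FD, so every key must include it.
{A, B}⁺ = {A, B, C, D, E, F, G} — all of the relation — so {A, B} is a candidate key.
{A, G}⁺ = {A, B, C, D, E, F, G} — all of the relation — so {A, G} is a candidate key.
{A, D, E}⁺ = {A, B, C, D, E, F, G} — all of the relation — so {A, D, E} is a candidate key.
These are minimal and exhaustive — every other superkey contains one of them.

{A, B}, {A, D, E}, {A, G}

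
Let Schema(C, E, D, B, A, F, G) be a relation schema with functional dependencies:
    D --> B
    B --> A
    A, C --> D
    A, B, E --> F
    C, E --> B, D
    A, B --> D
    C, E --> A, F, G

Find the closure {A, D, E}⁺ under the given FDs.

Start with {A, D, E}.
D --> B applies; add {B} → now {A, B, D, E}.
A, B, E --> F applies; add {F} → now {A, B, D, E, F}.
No further FD applies.

{A, B, D, E, F}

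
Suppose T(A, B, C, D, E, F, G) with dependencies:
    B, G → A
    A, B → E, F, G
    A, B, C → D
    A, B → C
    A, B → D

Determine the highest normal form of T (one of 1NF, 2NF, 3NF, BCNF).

Candidate keys: {A, B}, {B, G}. Prime attributes: {A, B, G}.
Each dependency's left side is a superkey — BCNF holds.

BCNF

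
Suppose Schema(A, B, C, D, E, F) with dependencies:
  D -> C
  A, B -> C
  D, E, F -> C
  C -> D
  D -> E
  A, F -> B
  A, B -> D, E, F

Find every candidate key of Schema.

No FD produces {A}, so it must be in every candidate key.
Closure of {A, B} is {A, B, C, D, E, F}, the whole schema; {A, B} is a candidate key.
Closure of {A, F} is {A, B, C, D, E, F}, the whole schema; {A, F} is a candidate key.
These are minimal and exhaustive — every other superkey contains one of them.

{A, B}, {A, F}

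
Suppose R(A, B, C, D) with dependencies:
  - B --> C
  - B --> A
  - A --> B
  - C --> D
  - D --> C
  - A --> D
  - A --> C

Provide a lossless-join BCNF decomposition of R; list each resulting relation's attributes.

{A, B, C}; {C, D}

Candidate keys of the original relation: {A}, {B}.
Within {A, B, C, D}: {C}⁺ ∩ {A, B, C, D} = {C, D}, not the whole set, so C --> D violates BCNF; decompose into {C, D} and {A, B, C}.
{C, D} has no BCNF violation.
{A, B, C} has no BCNF violation.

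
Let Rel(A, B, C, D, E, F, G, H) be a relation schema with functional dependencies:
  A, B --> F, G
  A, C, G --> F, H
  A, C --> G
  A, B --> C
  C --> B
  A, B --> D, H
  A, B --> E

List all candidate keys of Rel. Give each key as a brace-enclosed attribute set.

{A, B}, {A, C}

No FD produces {A}, so it must be in every candidate key.
{A, B} is a candidate key since {A, B}⁺ = {A, B, C, D, E, F, G, H} covers every attribute.
{A, C} is a candidate key since {A, C}⁺ = {A, B, C, D, E, F, G, H} covers every attribute.
Any other superkey properly contains one of these, so there are no further candidate keys.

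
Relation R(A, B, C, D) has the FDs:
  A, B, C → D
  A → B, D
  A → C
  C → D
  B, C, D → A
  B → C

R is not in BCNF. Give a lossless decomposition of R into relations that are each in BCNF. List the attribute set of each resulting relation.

{A, B, C}; {C, D}

Candidate keys of the original relation: {A}, {B}.
{A, B, C, D}: {C} determines {C, D} here but is not a superkey — split on C → D, giving {C, D} and {A, B, C}.
{C, D}: every determinant is a superkey — BCNF.
{A, B, C}: every determinant is a superkey — BCNF.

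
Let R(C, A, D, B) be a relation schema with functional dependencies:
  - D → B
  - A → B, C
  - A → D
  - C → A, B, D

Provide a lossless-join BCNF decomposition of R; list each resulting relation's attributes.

Candidate keys of the original relation: {A}, {C}.
{A, B, C, D}: {D} determines {B, D} here but is not a superkey — split on D → B, giving {B, D} and {A, C, D}.
{B, D} has no BCNF violation.
{A, C, D} has no BCNF violation.

{A, C, D}; {B, D}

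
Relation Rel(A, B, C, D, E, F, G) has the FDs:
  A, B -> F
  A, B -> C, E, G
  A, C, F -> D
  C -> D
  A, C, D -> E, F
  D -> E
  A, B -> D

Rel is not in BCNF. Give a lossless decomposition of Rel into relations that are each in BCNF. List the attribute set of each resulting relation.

{A, B, C, G}; {A, C, F}; {C, D}; {D, E}

Candidate key of the original relation: {A, B}.
Within {A, B, C, D, E, F, G}: {A, C, F}⁺ ∩ {A, B, C, D, E, F, G} = {A, C, D, E, F}, not the whole set, so A, C, F -> D, E violates BCNF; decompose into {A, C, D, E, F} and {A, B, C, F, G}.
Within {A, C, D, E, F}: {C}⁺ ∩ {A, C, D, E, F} = {C, D, E}, not the whole set, so C -> D, E violates BCNF; decompose into {C, D, E} and {A, C, F}.
Within {C, D, E}: {D}⁺ ∩ {C, D, E} = {D, E}, not the whole set, so D -> E violates BCNF; decompose into {D, E} and {C, D}.
{D, E} is in BCNF.
{C, D} is in BCNF.
{A, C, F} is in BCNF.
Within {A, B, C, F, G}: {A, C}⁺ ∩ {A, B, C, F, G} = {A, C, F}, not the whole set, so A, C -> F violates BCNF; decompose into {A, C, F} and {A, B, C, G}.
{A, C, F} is in BCNF.
{A, B, C, G} is in BCNF.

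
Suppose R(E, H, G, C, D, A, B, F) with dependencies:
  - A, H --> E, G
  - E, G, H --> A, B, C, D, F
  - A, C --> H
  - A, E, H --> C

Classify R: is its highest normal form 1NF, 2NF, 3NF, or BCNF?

Candidate keys: {A, C}, {A, H}, {E, G, H}. Prime attributes: {A, C, E, G, H}.
Each dependency's left side is a superkey — BCNF holds.

BCNF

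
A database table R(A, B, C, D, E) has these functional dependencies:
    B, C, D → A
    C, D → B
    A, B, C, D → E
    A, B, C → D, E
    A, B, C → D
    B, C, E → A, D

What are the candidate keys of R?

{A, B, C}, {B, C, E}, {C, D}

Attributes never on any right-hand side: {C} — every candidate key must contain it.
{C, D}⁺ = {A, B, C, D, E} — all of the relation — so {C, D} is a candidate key.
{A, B, C}⁺ = {A, B, C, D, E} — all of the relation — so {A, B, C} is a candidate key.
{B, C, E}⁺ = {A, B, C, D, E} — all of the relation — so {B, C, E} is a candidate key.
No proper subset of any of these is a key, and no other minimal superkey exists.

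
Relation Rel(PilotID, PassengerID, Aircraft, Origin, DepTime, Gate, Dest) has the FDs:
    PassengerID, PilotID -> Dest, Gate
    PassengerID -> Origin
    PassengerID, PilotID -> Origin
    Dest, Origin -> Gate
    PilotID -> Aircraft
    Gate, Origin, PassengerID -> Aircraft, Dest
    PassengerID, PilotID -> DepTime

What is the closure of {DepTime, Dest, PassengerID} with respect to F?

Start with {DepTime, Dest, PassengerID}.
PassengerID -> Origin applies; add {Origin} → now {DepTime, Dest, Origin, PassengerID}.
Dest, Origin -> Gate applies; add {Gate} → now {DepTime, Dest, Gate, Origin, PassengerID}.
Gate, Origin, PassengerID -> Aircraft, Dest applies; add {Aircraft} → now {Aircraft, DepTime, Dest, Gate, Origin, PassengerID}.
No further FD applies.

{Aircraft, DepTime, Dest, Gate, Origin, PassengerID}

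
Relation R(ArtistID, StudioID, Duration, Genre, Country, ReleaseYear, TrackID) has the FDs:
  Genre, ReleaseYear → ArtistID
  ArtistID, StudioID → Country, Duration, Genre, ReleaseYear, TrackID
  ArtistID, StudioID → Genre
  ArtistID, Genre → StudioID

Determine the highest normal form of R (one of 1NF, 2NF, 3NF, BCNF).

Candidate keys: {ArtistID, Genre}, {ArtistID, StudioID}, {Genre, ReleaseYear}. Prime attributes: {ArtistID, Genre, ReleaseYear, StudioID}.
Each dependency's left side is a superkey — BCNF holds.

BCNF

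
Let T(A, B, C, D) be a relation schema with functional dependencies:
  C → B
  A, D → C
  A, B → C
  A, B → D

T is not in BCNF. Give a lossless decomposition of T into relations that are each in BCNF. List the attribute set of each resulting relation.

{A, C, D}; {B, C}

Candidate keys of the original relation: {A, B}, {A, C}, {A, D}.
{A, B, C, D}: {C} determines {B, C} here but is not a superkey — split on C → B, giving {B, C} and {A, C, D}.
{B, C} is in BCNF.
{A, C, D} is in BCNF.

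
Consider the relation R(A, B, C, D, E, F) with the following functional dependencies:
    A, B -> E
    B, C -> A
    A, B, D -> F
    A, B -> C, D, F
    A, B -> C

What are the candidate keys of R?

{A, B}, {B, C}

No FD produces {B}, so it must be in every candidate key.
{A, B}⁺ = {A, B, C, D, E, F} — all of the relation — so {A, B} is a candidate key.
{B, C}⁺ = {A, B, C, D, E, F} — all of the relation — so {B, C} is a candidate key.
No proper subset of any of these is a key, and no other minimal superkey exists.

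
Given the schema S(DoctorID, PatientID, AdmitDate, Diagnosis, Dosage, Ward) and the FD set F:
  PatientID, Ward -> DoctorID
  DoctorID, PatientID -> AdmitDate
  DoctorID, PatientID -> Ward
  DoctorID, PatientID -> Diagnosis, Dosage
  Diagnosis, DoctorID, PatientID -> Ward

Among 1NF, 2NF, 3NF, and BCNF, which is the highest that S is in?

BCNF

Candidate keys: {DoctorID, PatientID}, {PatientID, Ward}. Prime attributes: {DoctorID, PatientID, Ward}.
Every FD has a superkey on the left, so the relation is in BCNF.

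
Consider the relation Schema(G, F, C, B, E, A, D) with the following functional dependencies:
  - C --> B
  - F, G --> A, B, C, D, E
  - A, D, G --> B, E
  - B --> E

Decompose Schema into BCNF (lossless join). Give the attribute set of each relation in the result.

{A, C, D, F, G}; {B, C}; {B, E}

Candidate key of the original relation: {F, G}.
{A, B, C, D, E, F, G}: {C} determines {B, C, E} here but is not a superkey — split on C --> B, E, giving {B, C, E} and {A, C, D, F, G}.
{B, C, E}: {B} determines {B, E} here but is not a superkey — split on B --> E, giving {B, E} and {B, C}.
{B, E}: every determinant is a superkey — BCNF.
{B, C}: every determinant is a superkey — BCNF.
{A, C, D, F, G}: every determinant is a superkey — BCNF.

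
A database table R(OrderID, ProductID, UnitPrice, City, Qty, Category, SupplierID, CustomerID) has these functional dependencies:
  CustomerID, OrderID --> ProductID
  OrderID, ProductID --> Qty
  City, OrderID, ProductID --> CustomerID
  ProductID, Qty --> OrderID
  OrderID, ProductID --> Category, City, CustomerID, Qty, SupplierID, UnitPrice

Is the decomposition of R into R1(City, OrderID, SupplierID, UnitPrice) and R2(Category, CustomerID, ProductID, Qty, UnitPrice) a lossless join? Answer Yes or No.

No

The shared attributes are {UnitPrice} and {UnitPrice}⁺ = {UnitPrice}.
The closure covers neither R1 nor R2 entirely; the join is not lossless.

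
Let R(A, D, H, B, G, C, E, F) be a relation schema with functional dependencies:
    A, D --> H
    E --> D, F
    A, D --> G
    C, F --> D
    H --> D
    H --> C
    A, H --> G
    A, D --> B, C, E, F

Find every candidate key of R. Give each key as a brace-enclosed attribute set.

{A, C, F}, {A, D}, {A, E}, {A, H}

{A} never appears on the right of any FD, so every key must include it.
{A, D} is a candidate key since {A, D}⁺ = {A, B, C, D, E, F, G, H} covers every attribute.
{A, E} is a candidate key since {A, E}⁺ = {A, B, C, D, E, F, G, H} covers every attribute.
{A, H} is a candidate key since {A, H}⁺ = {A, B, C, D, E, F, G, H} covers every attribute.
{A, C, F} is a candidate key since {A, C, F}⁺ = {A, B, C, D, E, F, G, H} covers every attribute.
No proper subset of any of these is a key, and no other minimal superkey exists.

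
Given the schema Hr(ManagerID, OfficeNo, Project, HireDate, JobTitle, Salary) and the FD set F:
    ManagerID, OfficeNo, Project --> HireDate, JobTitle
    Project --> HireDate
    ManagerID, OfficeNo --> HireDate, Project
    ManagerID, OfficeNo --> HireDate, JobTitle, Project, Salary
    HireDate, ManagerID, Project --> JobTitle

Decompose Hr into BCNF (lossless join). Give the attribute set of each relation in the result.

Candidate key of the original relation: {ManagerID, OfficeNo}.
Within {HireDate, JobTitle, ManagerID, OfficeNo, Project, Salary}: {Project}⁺ ∩ {HireDate, JobTitle, ManagerID, OfficeNo, Project, Salary} = {HireDate, Project}, not the whole set, so Project --> HireDate violates BCNF; decompose into {HireDate, Project} and {JobTitle, ManagerID, OfficeNo, Project, Salary}.
{HireDate, Project}: every determinant is a superkey — BCNF.
Within {JobTitle, ManagerID, OfficeNo, Project, Salary}: {ManagerID, Project}⁺ ∩ {JobTitle, ManagerID, OfficeNo, Project, Salary} = {JobTitle, ManagerID, Project}, not the whole set, so ManagerID, Project --> JobTitle violates BCNF; decompose into {JobTitle, ManagerID, Project} and {ManagerID, OfficeNo, Project, Salary}.
{JobTitle, ManagerID, Project}: every determinant is a superkey — BCNF.
{ManagerID, OfficeNo, Project, Salary}: every determinant is a superkey — BCNF.

{HireDate, Project}; {JobTitle, ManagerID, Project}; {ManagerID, OfficeNo, Project, Salary}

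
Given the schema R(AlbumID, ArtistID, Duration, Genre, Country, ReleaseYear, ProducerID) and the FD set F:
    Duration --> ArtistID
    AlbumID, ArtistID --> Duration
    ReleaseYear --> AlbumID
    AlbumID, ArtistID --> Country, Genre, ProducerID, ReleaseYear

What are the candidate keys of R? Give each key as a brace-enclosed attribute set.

Closure of {AlbumID, ArtistID} is {AlbumID, ArtistID, Country, Duration, Genre, ProducerID, ReleaseYear}, the whole schema; {AlbumID, ArtistID} is a candidate key.
Closure of {AlbumID, Duration} is {AlbumID, ArtistID, Country, Duration, Genre, ProducerID, ReleaseYear}, the whole schema; {AlbumID, Duration} is a candidate key.
Closure of {ArtistID, ReleaseYear} is {AlbumID, ArtistID, Country, Duration, Genre, ProducerID, ReleaseYear}, the whole schema; {ArtistID, ReleaseYear} is a candidate key.
Closure of {Duration, ReleaseYear} is {AlbumID, ArtistID, Country, Duration, Genre, ProducerID, ReleaseYear}, the whole schema; {Duration, ReleaseYear} is a candidate key.
Any other superkey properly contains one of these, so there are no further candidate keys.

{AlbumID, ArtistID}, {AlbumID, Duration}, {ArtistID, ReleaseYear}, {Duration, ReleaseYear}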